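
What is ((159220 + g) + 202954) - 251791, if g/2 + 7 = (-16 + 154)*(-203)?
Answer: 54341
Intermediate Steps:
g = -56042 (g = -14 + 2*((-16 + 154)*(-203)) = -14 + 2*(138*(-203)) = -14 + 2*(-28014) = -14 - 56028 = -56042)
((159220 + g) + 202954) - 251791 = ((159220 - 56042) + 202954) - 251791 = (103178 + 202954) - 251791 = 306132 - 251791 = 54341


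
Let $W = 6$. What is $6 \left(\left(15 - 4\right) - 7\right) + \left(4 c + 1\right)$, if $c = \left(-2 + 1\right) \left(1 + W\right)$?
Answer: $-3$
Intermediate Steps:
$c = -7$ ($c = \left(-2 + 1\right) \left(1 + 6\right) = \left(-1\right) 7 = -7$)
$6 \left(\left(15 - 4\right) - 7\right) + \left(4 c + 1\right) = 6 \left(\left(15 - 4\right) - 7\right) + \left(4 \left(-7\right) + 1\right) = 6 \left(11 - 7\right) + \left(-28 + 1\right) = 6 \cdot 4 - 27 = 24 - 27 = -3$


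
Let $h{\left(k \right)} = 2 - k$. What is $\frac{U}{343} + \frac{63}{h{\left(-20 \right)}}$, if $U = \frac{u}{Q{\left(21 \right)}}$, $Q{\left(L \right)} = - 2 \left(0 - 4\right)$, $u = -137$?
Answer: $\frac{84929}{30184} \approx 2.8137$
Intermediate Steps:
$Q{\left(L \right)} = 8$ ($Q{\left(L \right)} = \left(-2\right) \left(-4\right) = 8$)
$U = - \frac{137}{8} \approx -17.125$
$\frac{U}{343} + \frac{63}{h{\left(-20 \right)}} = - \frac{137}{8 \cdot 343} + \frac{63}{2 - -20} = \left(- \frac{137}{8}\right) \frac{1}{343} + \frac{63}{2 + 20} = - \frac{137}{2744} + \frac{63}{22} = \frac{84929}{30184}$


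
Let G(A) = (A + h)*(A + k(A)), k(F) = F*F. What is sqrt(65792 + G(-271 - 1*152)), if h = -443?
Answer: 2*I*sqrt(38630101) ≈ 12431.0*I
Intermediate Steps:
k(F) = F**2
G(A) = (-443 + A)*(A + A**2) (G(A) = (A - 443)*(A + A**2) = (-443 + A)*(A + A**2))
sqrt(65792 + G(-271 - 1*152)) = sqrt(65792 + (-271 - 1*152)*(-443 + (-271 - 1*152)**2 - 442*(-271 - 1*152))) = sqrt(65792 + (-271 - 152)*(-443 + (-271 - 152)**2 - 442*(-271 - 152))) = sqrt(65792 - 423*(-443 + (-423)**2 - 442*(-423))) = sqrt(65792 - 423*(-443 + 178929 + 186966)) = sqrt(65792 - 423*365452) = sqrt(65792 - 154586196) = sqrt(-154520404) = 2*I*sqrt(38630101)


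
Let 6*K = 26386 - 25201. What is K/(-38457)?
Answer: -395/76914 ≈ -0.0051356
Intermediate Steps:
K = 395/2 (K = (26386 - 25201)/6 = (1/6)*1185 = 395/2 ≈ 197.50)
K/(-38457) = (395/2)/(-38457) = (395/2)*(-1/38457) = -395/76914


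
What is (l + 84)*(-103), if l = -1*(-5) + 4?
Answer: -9579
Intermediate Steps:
l = 9 (l = 5 + 4 = 9)
(l + 84)*(-103) = (9 + 84)*(-103) = 93*(-103) = -9579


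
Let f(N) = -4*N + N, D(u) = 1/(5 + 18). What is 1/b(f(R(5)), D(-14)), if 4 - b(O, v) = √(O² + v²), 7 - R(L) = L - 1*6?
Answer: -2116/296241 - 23*√304705/296241 ≈ -0.050000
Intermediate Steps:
D(u) = 1/23
R(L) = 13 - L (R(L) = 7 - (L - 1*6) = 7 - (L - 6) = 7 - (-6 + L) = 7 + (6 - L) = 13 - L)
f(N) = -3*N
b(O, v) = 4 - √(O² + v²)
1/b(f(R(5)), D(-14)) = 1/(4 - √((-3*(13 - 1*5))² + (1/23)²)) = 1/(4 - √((-3*(13 - 5))² + 1/529)) = 1/(4 - √((-3*8)² + 1/529)) = 1/(4 - √((-24)² + 1/529)) = 1/(4 - √(576 + 1/529)) = 1/(4 - √(304705/529)) = 1/(4 - √304705/23)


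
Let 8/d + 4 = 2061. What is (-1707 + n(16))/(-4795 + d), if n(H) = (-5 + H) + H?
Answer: 1151920/3287769 ≈ 0.35037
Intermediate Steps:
d = 8/2057 (d = 8/(-4 + 2061) = 8/2057 ≈ 0.0038892)
n(H) = -5 + 2*H
(-1707 + n(16))/(-4795 + d) = (-1707 + (-5 + 2*16))/(-4795 + 8/2057) = (-1707 + (-5 + 32))/(-9863307/2057) = (-1707 + 27)*(-2057/9863307) = -1680*(-2057/9863307) = 1151920/3287769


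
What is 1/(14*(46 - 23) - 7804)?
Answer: -1/7482 ≈ -0.00013365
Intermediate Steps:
1/(14*(46 - 23) - 7804) = 1/(14*23 - 7804) = 1/(322 - 7804) = 1/(-7482) = -1/7482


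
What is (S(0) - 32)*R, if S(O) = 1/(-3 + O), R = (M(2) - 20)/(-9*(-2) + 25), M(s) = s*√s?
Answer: 1940/129 - 194*√2/129 ≈ 12.912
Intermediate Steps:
M(s) = s^(3/2)
R = -20/43 + 2*√2/43 (R = (2^(3/2) - 20)/(-9*(-2) + 25) = (2*√2 - 20)/(18 + 25) = (-20 + 2*√2)/43 = (-20 + 2*√2)*(1/43) = -20/43 + 2*√2/43 ≈ -0.39934)
(S(0) - 32)*R = (1/(-3 + 0) - 32)*(-20/43 + 2*√2/43) = (1/(-3) - 32)*(-20/43 + 2*√2/43) = (-⅓ - 32)*(-20/43 + 2*√2/43) = -97*(-20/43 + 2*√2/43)/3 = 1940/129 - 194*√2/129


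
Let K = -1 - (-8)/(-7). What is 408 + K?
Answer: 2841/7 ≈ 405.86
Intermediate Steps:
K = -15/7 (K = -1 - (-8)*(-1)/7 = -1 - 2*4/7 = -1 - 8/7 = -15/7 ≈ -2.1429)
408 + K = 408 - 15/7 = 2841/7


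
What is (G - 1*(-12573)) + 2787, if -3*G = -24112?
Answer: 70192/3 ≈ 23397.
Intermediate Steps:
G = 24112/3 (G = -⅓*(-24112) = 24112/3 ≈ 8037.3)
(G - 1*(-12573)) + 2787 = (24112/3 - 1*(-12573)) + 2787 = (24112/3 + 12573) + 2787 = 61831/3 + 2787 = 70192/3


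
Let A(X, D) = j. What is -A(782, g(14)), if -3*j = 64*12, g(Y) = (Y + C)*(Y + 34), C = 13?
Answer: 256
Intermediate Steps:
g(Y) = (13 + Y)*(34 + Y) (g(Y) = (Y + 13)*(Y + 34) = (13 + Y)*(34 + Y))
j = -256 (j = -64*12/3 = -⅓*768 = -256)
A(X, D) = -256
-A(782, g(14)) = -1*(-256) = 256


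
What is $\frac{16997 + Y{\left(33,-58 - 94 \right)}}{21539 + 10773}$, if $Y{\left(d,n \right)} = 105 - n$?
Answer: $\frac{8627}{16156} \approx 0.53398$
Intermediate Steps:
$\frac{16997 + Y{\left(33,-58 - 94 \right)}}{21539 + 10773} = \frac{16997 + \left(105 - \left(-58 - 94\right)\right)}{21539 + 10773} = \frac{16997 + \left(105 - -152\right)}{32312} = \left(16997 + \left(105 + 152\right)\right) \frac{1}{32312} = \left(16997 + 257\right) \frac{1}{32312} = 17254 \cdot \frac{1}{32312} = \frac{8627}{16156}$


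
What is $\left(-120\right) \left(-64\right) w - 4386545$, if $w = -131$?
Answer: $-5392625$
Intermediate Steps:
$\left(-120\right) \left(-64\right) w - 4386545 = \left(-120\right) \left(-64\right) \left(-131\right) - 4386545 = 7680 \left(-131\right) - 4386545 = -1006080 - 4386545 = -5392625$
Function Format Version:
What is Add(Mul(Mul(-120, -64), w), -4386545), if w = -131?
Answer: -5392625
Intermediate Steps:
Add(Mul(Mul(-120, -64), w), -4386545) = Add(Mul(Mul(-120, -64), -131), -4386545) = Add(Mul(7680, -131), -4386545) = Add(-1006080, -4386545) = -5392625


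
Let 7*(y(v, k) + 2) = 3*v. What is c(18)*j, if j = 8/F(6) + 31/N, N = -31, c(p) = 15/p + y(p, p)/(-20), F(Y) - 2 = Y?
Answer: 0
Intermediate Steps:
y(v, k) = -2 + 3*v/7 (y(v, k) = -2 + (3*v)/7 = -2 + 3*v/7)
F(Y) = 2 + Y
c(p) = ⅒ + 15/p - 3*p/140 (c(p) = 15/p + (-2 + 3*p/7)/(-20) = 15/p + (-2 + 3*p/7)*(-1/20) = 15/p + (⅒ - 3*p/140) = ⅒ + 15/p - 3*p/140)
j = 0 (j = 8/(2 + 6) + 31/(-31) = 8/8 + 31*(-1/31) = 8*(⅛) - 1 = 1 - 1 = 0)
c(18)*j = ((1/140)*(2100 + 18*(14 - 3*18))/18)*0 = ((1/140)*(1/18)*(2100 + 18*(14 - 54)))*0 = ((1/140)*(1/18)*(2100 + 18*(-40)))*0 = ((1/140)*(1/18)*(2100 - 720))*0 = ((1/140)*(1/18)*1380)*0 = (23/42)*0 = 0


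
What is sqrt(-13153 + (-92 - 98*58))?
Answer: I*sqrt(18929) ≈ 137.58*I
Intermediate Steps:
sqrt(-13153 + (-92 - 98*58)) = sqrt(-13153 + (-92 - 5684)) = sqrt(-13153 - 5776) = sqrt(-18929) = I*sqrt(18929)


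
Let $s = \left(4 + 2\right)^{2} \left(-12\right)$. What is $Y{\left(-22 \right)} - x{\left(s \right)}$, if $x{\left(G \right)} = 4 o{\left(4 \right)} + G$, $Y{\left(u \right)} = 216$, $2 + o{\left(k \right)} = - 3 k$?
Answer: $704$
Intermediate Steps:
$o{\left(k \right)} = -2 - 3 k$
$s = -432$ ($s = 6^{2} \left(-12\right) = 36 \left(-12\right) = -432$)
$x{\left(G \right)} = -56 + G$ ($x{\left(G \right)} = 4 \left(-2 - 12\right) + G = 4 \left(-14\right) + G = -56 + G$)
$Y{\left(-22 \right)} - x{\left(s \right)} = 216 - \left(-56 - 432\right) = 216 - -488 = 216 + 488 = 704$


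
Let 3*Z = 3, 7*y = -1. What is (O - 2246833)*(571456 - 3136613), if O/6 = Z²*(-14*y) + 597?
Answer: 5754260223523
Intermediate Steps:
y = -⅐ (y = (⅐)*(-1) = -⅐ ≈ -0.14286)
Z = 1 (Z = (⅓)*3 = 1)
O = 3594 (O = 6*(1²*(-14*(-⅐)) + 597) = 6*(1*2 + 597) = 6*(2 + 597) = 6*599 = 3594)
(O - 2246833)*(571456 - 3136613) = (3594 - 2246833)*(571456 - 3136613) = -2243239*(-2565157) = 5754260223523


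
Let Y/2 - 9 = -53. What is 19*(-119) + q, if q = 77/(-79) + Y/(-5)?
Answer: -886528/395 ≈ -2244.4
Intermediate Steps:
Y = -88 (Y = 18 + 2*(-53) = 18 - 106 = -88)
q = 6567/395 (q = 77/(-79) - 88/(-5) = 77*(-1/79) - 88*(-⅕) = -77/79 + 88/5 = 6567/395 ≈ 16.625)
19*(-119) + q = 19*(-119) + 6567/395 = -2261 + 6567/395 = -886528/395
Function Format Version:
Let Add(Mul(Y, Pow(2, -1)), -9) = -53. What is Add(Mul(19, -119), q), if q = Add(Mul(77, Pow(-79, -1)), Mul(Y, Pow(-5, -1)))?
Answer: Rational(-886528, 395) ≈ -2244.4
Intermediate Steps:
Y = -88 (Y = Add(18, Mul(2, -53)) = Add(18, -106) = -88)
q = Rational(6567, 395) (q = Add(Mul(77, Pow(-79, -1)), Mul(-88, Pow(-5, -1))) = Add(Mul(77, Rational(-1, 79)), Mul(-88, Rational(-1, 5))) = Add(Rational(-77, 79), Rational(88, 5)) = Rational(6567, 395) ≈ 16.625)
Add(Mul(19, -119), q) = Add(Mul(19, -119), Rational(6567, 395)) = Add(-2261, Rational(6567, 395)) = Rational(-886528, 395)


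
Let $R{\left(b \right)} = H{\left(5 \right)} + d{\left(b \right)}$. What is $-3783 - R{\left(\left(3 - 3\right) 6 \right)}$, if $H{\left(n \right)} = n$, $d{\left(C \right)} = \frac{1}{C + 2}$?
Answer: $- \frac{7577}{2} \approx -3788.5$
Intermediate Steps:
$d{\left(C \right)} = \frac{1}{2 + C}$
$R{\left(b \right)} = 5 + \frac{1}{2 + b}$
$-3783 - R{\left(\left(3 - 3\right) 6 \right)} = -3783 - \frac{11 + 5 \left(3 - 3\right) 6}{2 + \left(3 - 3\right) 6} = -3783 - \frac{11 + 5 \cdot 0 \cdot 6}{2 + 0 \cdot 6} = -3783 - \frac{11 + 5 \cdot 0}{2 + 0} = -3783 - \frac{11 + 0}{2} = -3783 - \frac{1}{2} \cdot 11 = -3783 - \frac{11}{2} = - \frac{7577}{2}$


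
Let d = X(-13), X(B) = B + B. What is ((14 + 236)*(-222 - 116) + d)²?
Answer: 7144644676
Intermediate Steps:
X(B) = 2*B
d = -26 (d = 2*(-13) = -26)
((14 + 236)*(-222 - 116) + d)² = ((14 + 236)*(-222 - 116) - 26)² = (250*(-338) - 26)² = (-84500 - 26)² = (-84526)² = 7144644676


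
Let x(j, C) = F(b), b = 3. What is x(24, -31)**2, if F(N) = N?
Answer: 9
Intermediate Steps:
x(j, C) = 3
x(24, -31)**2 = 3**2 = 9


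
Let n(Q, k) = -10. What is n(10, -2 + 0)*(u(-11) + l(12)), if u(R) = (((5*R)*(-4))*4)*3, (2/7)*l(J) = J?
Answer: -26820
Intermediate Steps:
l(J) = 7*J/2
u(R) = -240*R (u(R) = (-20*R*4)*3 = -80*R*3 = -240*R)
n(10, -2 + 0)*(u(-11) + l(12)) = -10*(-240*(-11) + (7/2)*12) = -10*(2640 + 42) = -10*2682 = -26820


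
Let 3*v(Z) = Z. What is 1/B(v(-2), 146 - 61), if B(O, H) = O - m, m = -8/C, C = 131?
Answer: -393/238 ≈ -1.6513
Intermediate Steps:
m = -8/131 ≈ -0.061069
v(Z) = Z/3
B(O, H) = 8/131 + O (B(O, H) = O - 1*(-8/131) = O + 8/131 = 8/131 + O)
1/B(v(-2), 146 - 61) = 1/(8/131 + (⅓)*(-2)) = 1/(8/131 - ⅔) = 1/(-238/393) = -393/238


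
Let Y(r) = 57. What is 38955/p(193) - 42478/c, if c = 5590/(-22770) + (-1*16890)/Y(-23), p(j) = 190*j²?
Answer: 2601330874140489/18160562885522 ≈ 143.24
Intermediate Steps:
c = -12830131/43263 (c = 5590/(-22770) - 1*16890/57 = 5590*(-1/22770) - 16890*1/57 = -559/2277 - 5630/19 = -12830131/43263 ≈ -296.56)
38955/p(193) - 42478/c = 38955/((190*193²)) - 42478/(-12830131/43263) = 38955/((190*37249)) - 42478*(-43263/12830131) = 38955/7077310 + 1837725714/12830131 = 38955*(1/7077310) + 1837725714/12830131 = 7791/1415462 + 1837725714/12830131 = 2601330874140489/18160562885522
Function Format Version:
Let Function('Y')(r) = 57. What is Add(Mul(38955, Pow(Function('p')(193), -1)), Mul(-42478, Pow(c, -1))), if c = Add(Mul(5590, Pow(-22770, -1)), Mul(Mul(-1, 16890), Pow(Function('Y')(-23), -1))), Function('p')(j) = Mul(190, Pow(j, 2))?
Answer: Rational(2601330874140489, 18160562885522) ≈ 143.24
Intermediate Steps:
c = Rational(-12830131, 43263) (c = Add(Mul(5590, Pow(-22770, -1)), Mul(Mul(-1, 16890), Pow(57, -1))) = Add(Mul(5590, Rational(-1, 22770)), Mul(-16890, Rational(1, 57))) = Add(Rational(-559, 2277), Rational(-5630, 19)) = Rational(-12830131, 43263) ≈ -296.56)
Add(Mul(38955, Pow(Function('p')(193), -1)), Mul(-42478, Pow(c, -1))) = Add(Mul(38955, Pow(Mul(190, Pow(193, 2)), -1)), Mul(-42478, Pow(Rational(-12830131, 43263), -1))) = Add(Mul(38955, Pow(Mul(190, 37249), -1)), Mul(-42478, Rational(-43263, 12830131))) = Add(Mul(38955, Pow(7077310, -1)), Rational(1837725714, 12830131)) = Add(Mul(38955, Rational(1, 7077310)), Rational(1837725714, 12830131)) = Add(Rational(7791, 1415462), Rational(1837725714, 12830131)) = Rational(2601330874140489, 18160562885522)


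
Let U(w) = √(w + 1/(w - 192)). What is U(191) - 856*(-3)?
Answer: 2568 + √190 ≈ 2581.8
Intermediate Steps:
U(w) = √(w + 1/(-192 + w))
U(191) - 856*(-3) = √((1 + 191*(-192 + 191))/(-192 + 191)) - 856*(-3) = √((1 + 191*(-1))/(-1)) + 2568 = √(-(1 - 191)) + 2568 = √(-1*(-190)) + 2568 = √190 + 2568 = 2568 + √190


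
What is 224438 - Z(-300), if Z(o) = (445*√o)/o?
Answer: 224438 + 89*I*√3/6 ≈ 2.2444e+5 + 25.692*I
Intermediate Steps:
Z(o) = 445/√o
224438 - Z(-300) = 224438 - 445/√(-300) = 224438 - 445*(-I*√3/30) = 224438 - (-89)*I*√3/6 = 224438 + 89*I*√3/6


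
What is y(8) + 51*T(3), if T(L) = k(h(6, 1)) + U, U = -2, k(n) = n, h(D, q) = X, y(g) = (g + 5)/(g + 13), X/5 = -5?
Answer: -28904/21 ≈ -1376.4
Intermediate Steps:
X = -25 (X = 5*(-5) = -25)
y(g) = (5 + g)/(13 + g)
h(D, q) = -25
T(L) = -27 (T(L) = -25 - 2 = -27)
y(8) + 51*T(3) = (5 + 8)/(13 + 8) + 51*(-27) = 13/21 - 1377 = -28904/21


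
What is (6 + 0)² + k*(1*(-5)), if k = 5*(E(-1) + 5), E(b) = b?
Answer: -64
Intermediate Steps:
k = 20 (k = 5*(-1 + 5) = 5*4 = 20)
(6 + 0)² + k*(1*(-5)) = (6 + 0)² + 20*(1*(-5)) = 6² + 20*(-5) = 36 - 100 = -64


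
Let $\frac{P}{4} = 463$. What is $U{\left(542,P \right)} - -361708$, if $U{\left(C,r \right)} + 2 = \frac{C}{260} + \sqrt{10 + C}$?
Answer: $\frac{47022051}{130} + 2 \sqrt{138} \approx 3.6173 \cdot 10^{5}$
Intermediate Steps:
$P = 1852$ ($P = 4 \cdot 463 = 1852$)
$U{\left(C,r \right)} = -2 + \sqrt{10 + C} + \frac{C}{260}$ ($U{\left(C,r \right)} = -2 + \left(\frac{C}{260} + \sqrt{10 + C}\right) = -2 + \left(\sqrt{10 + C} + \frac{C}{260}\right) = -2 + \sqrt{10 + C} + \frac{C}{260}$)
$U{\left(542,P \right)} - -361708 = \left(-2 + \sqrt{10 + 542} + \frac{1}{260} \cdot 542\right) - -361708 = \left(-2 + \sqrt{552} + \frac{271}{130}\right) + 361708 = \left(-2 + 2 \sqrt{138} + \frac{271}{130}\right) + 361708 = \left(\frac{11}{130} + 2 \sqrt{138}\right) + 361708 = \frac{47022051}{130} + 2 \sqrt{138}$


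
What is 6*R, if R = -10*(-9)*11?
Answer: 5940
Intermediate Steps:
R = 990 (R = 90*11 = 990)
6*R = 6*990 = 5940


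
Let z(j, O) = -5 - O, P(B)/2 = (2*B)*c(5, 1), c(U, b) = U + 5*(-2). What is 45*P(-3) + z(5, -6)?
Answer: 2701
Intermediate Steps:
c(U, b) = -10 + U (c(U, b) = U - 10 = -10 + U)
P(B) = -20*B (P(B) = 2*((2*B)*(-10 + 5)) = 2*((2*B)*(-5)) = 2*(-10*B) = -20*B)
45*P(-3) + z(5, -6) = 45*(-20*(-3)) + (-5 - 1*(-6)) = 45*60 + (-5 + 6) = 2700 + 1 = 2701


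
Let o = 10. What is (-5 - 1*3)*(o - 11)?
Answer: 8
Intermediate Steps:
(-5 - 1*3)*(o - 11) = (-5 - 1*3)*(10 - 11) = (-5 - 3)*(-1) = -8*(-1) = 8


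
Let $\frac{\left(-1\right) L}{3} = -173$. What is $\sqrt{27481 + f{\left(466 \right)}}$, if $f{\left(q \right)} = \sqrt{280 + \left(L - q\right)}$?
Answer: $\sqrt{27481 + 3 \sqrt{37}} \approx 165.83$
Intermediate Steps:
$L = 519$ ($L = \left(-3\right) \left(-173\right) = 519$)
$f{\left(q \right)} = \sqrt{799 - q}$ ($f{\left(q \right)} = \sqrt{280 - \left(-519 + q\right)} = \sqrt{799 - q}$)
$\sqrt{27481 + f{\left(466 \right)}} = \sqrt{27481 + \sqrt{799 - 466}} = \sqrt{27481 + \sqrt{333}} = \sqrt{27481 + 3 \sqrt{37}}$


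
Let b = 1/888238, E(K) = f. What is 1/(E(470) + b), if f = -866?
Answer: -888238/769214107 ≈ -0.0011547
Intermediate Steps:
E(K) = -866
b = 1/888238 ≈ 1.1258e-6
1/(E(470) + b) = 1/(-866 + 1/888238) = 1/(-769214107/888238) = -888238/769214107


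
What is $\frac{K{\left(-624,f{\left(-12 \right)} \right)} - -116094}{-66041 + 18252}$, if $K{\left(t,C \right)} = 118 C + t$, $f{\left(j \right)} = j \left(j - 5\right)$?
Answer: $- \frac{139542}{47789} \approx -2.92$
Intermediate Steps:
$f{\left(j \right)} = j \left(-5 + j\right)$
$K{\left(t,C \right)} = t + 118 C$
$\frac{K{\left(-624,f{\left(-12 \right)} \right)} - -116094}{-66041 + 18252} = \frac{\left(-624 + 118 \left(- 12 \left(-5 - 12\right)\right)\right) - -116094}{-66041 + 18252} = \frac{\left(-624 + 118 \left(\left(-12\right) \left(-17\right)\right)\right) + 116094}{-47789} = \left(\left(-624 + 118 \cdot 204\right) + 116094\right) \left(- \frac{1}{47789}\right) = \left(\left(-624 + 24072\right) + 116094\right) \left(- \frac{1}{47789}\right) = \left(23448 + 116094\right) \left(- \frac{1}{47789}\right) = 139542 \left(- \frac{1}{47789}\right) = - \frac{139542}{47789}$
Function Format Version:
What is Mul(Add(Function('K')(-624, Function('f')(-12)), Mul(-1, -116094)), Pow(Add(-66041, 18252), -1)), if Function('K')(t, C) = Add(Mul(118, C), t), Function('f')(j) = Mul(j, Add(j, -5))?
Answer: Rational(-139542, 47789) ≈ -2.9200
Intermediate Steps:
Function('f')(j) = Mul(j, Add(-5, j))
Function('K')(t, C) = Add(t, Mul(118, C))
Mul(Add(Function('K')(-624, Function('f')(-12)), Mul(-1, -116094)), Pow(Add(-66041, 18252), -1)) = Mul(Add(Add(-624, Mul(118, Mul(-12, Add(-5, -12)))), Mul(-1, -116094)), Pow(Add(-66041, 18252), -1)) = Mul(Add(Add(-624, Mul(118, Mul(-12, -17))), 116094), Pow(-47789, -1)) = Mul(Add(Add(-624, Mul(118, 204)), 116094), Rational(-1, 47789)) = Mul(Add(Add(-624, 24072), 116094), Rational(-1, 47789)) = Mul(Add(23448, 116094), Rational(-1, 47789)) = Mul(139542, Rational(-1, 47789)) = Rational(-139542, 47789)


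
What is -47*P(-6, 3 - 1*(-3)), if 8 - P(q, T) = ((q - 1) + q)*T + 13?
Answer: -3431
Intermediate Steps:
P(q, T) = -5 - T*(-1 + 2*q) (P(q, T) = 8 - (((q - 1) + q)*T + 13) = 8 - (((-1 + q) + q)*T + 13) = 8 - ((-1 + 2*q)*T + 13) = 8 - (T*(-1 + 2*q) + 13) = 8 - (13 + T*(-1 + 2*q)) = 8 + (-13 - T*(-1 + 2*q)) = -5 - T*(-1 + 2*q))
-47*P(-6, 3 - 1*(-3)) = -47*(-5 + (3 - 1*(-3)) - 2*(3 - 1*(-3))*(-6)) = -47*(-5 + (3 + 3) - 2*(3 + 3)*(-6)) = -47*(-5 + 6 - 2*6*(-6)) = -47*(-5 + 6 + 72) = -47*73 = -3431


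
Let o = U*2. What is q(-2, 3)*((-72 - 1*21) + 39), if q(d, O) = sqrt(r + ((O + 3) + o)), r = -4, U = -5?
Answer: -108*I*sqrt(2) ≈ -152.74*I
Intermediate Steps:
o = -10 (o = -5*2 = -10)
q(d, O) = sqrt(-11 + O) (q(d, O) = sqrt(-4 + ((O + 3) - 10)) = sqrt(-4 + ((3 + O) - 10)) = sqrt(-4 + (-7 + O)) = sqrt(-11 + O))
q(-2, 3)*((-72 - 1*21) + 39) = sqrt(-11 + 3)*((-72 - 1*21) + 39) = sqrt(-8)*((-72 - 21) + 39) = (2*I*sqrt(2))*(-93 + 39) = (2*I*sqrt(2))*(-54) = -108*I*sqrt(2)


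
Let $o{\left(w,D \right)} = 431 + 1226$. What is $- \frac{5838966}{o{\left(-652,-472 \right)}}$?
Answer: $- \frac{5838966}{1657} \approx -3523.8$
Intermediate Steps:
$o{\left(w,D \right)} = 1657$
$- \frac{5838966}{o{\left(-652,-472 \right)}} = - \frac{5838966}{1657}$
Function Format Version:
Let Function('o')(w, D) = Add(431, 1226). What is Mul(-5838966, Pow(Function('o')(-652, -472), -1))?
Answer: Rational(-5838966, 1657) ≈ -3523.8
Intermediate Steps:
Function('o')(w, D) = 1657
Mul(-5838966, Pow(Function('o')(-652, -472), -1)) = Mul(-5838966, Pow(1657, -1)) = Mul(-5838966, Rational(1, 1657)) = Rational(-5838966, 1657)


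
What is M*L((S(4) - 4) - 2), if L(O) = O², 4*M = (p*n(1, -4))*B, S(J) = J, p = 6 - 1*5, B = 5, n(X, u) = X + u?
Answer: -15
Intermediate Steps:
p = 1 (p = 6 - 5 = 1)
M = -15/4 (M = ((1*(1 - 4))*5)/4 = ((1*(-3))*5)/4 = (-3*5)/4 = (¼)*(-15) = -15/4 ≈ -3.7500)
M*L((S(4) - 4) - 2) = -15*((4 - 4) - 2)²/4 = -15*(0 - 2)²/4 = -15/4*(-2)² = -15/4*4 = -15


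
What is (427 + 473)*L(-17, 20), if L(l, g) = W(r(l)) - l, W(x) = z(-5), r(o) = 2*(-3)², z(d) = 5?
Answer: 19800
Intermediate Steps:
r(o) = 18 (r(o) = 2*9 = 18)
W(x) = 5
L(l, g) = 5 - l
(427 + 473)*L(-17, 20) = (427 + 473)*(5 - 1*(-17)) = 900*(5 + 17) = 900*22 = 19800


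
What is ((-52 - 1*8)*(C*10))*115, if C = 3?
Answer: -207000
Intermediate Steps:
((-52 - 1*8)*(C*10))*115 = ((-52 - 1*8)*(3*10))*115 = ((-52 - 8)*30)*115 = -60*30*115 = -1800*115 = -207000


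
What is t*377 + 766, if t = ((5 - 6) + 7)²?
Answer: 14338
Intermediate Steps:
t = 36 (t = (-1 + 7)² = 6² = 36)
t*377 + 766 = 36*377 + 766 = 13572 + 766 = 14338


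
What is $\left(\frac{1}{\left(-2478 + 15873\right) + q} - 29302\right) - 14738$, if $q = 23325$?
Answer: $- \frac{1617148799}{36720} \approx -44040.0$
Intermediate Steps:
$\left(\frac{1}{\left(-2478 + 15873\right) + q} - 29302\right) - 14738 = \left(\frac{1}{\left(-2478 + 15873\right) + 23325} - 29302\right) - 14738 = \left(\frac{1}{13395 + 23325} - 29302\right) - 14738 = \left(\frac{1}{36720} - 29302\right) - 14738 = - \frac{1075969439}{36720} - 14738 = - \frac{1617148799}{36720}$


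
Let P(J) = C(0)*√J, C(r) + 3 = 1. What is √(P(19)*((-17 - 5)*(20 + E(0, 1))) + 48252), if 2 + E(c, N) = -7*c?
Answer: 2*√(12063 + 198*√19) ≈ 227.39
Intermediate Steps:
C(r) = -2 (C(r) = -3 + 1 = -2)
P(J) = -2*√J
E(c, N) = -2 - 7*c
√(P(19)*((-17 - 5)*(20 + E(0, 1))) + 48252) = √((-2*√19)*((-17 - 5)*(20 + (-2 - 7*0))) + 48252) = √((-2*√19)*(-22*(20 + (-2 + 0))) + 48252) = √((-2*√19)*(-22*(20 - 2)) + 48252) = √((-2*√19)*(-22*18) + 48252) = √(-2*√19*(-396) + 48252) = √(792*√19 + 48252) = √(48252 + 792*√19)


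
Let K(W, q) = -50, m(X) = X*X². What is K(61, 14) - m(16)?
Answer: -4146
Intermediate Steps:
m(X) = X³
K(61, 14) - m(16) = -50 - 1*16³ = -50 - 1*4096 = -50 - 4096 = -4146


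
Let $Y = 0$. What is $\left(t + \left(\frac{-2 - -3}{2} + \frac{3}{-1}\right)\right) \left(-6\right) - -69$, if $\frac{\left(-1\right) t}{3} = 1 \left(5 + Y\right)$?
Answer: $174$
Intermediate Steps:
$t = -15$ ($t = - 3 \cdot 1 \left(5 + 0\right) = - 3 \cdot 1 \cdot 5 = \left(-3\right) 5 = -15$)
$\left(t + \left(\frac{-2 - -3}{2} + \frac{3}{-1}\right)\right) \left(-6\right) - -69 = \left(-15 + \left(\frac{-2 - -3}{2} + \frac{3}{-1}\right)\right) \left(-6\right) - -69 = \left(-15 + \left(\left(-2 + 3\right) \frac{1}{2} + 3 \left(-1\right)\right)\right) \left(-6\right) + 69 = \left(-15 + \left(1 \cdot \frac{1}{2} - 3\right)\right) \left(-6\right) + 69 = \left(-15 + \left(\frac{1}{2} - 3\right)\right) \left(-6\right) + 69 = \left(-15 - \frac{5}{2}\right) \left(-6\right) + 69 = \left(- \frac{35}{2}\right) \left(-6\right) + 69 = 105 + 69 = 174$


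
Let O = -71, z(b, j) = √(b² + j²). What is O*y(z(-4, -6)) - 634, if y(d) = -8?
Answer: -66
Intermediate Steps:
O*y(z(-4, -6)) - 634 = -71*(-8) - 634 = 568 - 634 = -66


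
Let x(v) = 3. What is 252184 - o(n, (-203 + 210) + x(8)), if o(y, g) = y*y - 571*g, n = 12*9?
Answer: 246230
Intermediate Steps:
n = 108
o(y, g) = y**2 - 571*g
252184 - o(n, (-203 + 210) + x(8)) = 252184 - (108**2 - 571*((-203 + 210) + 3)) = 252184 - (11664 - 571*(7 + 3)) = 252184 - (11664 - 571*10) = 252184 - (11664 - 5710) = 252184 - 1*5954 = 252184 - 5954 = 246230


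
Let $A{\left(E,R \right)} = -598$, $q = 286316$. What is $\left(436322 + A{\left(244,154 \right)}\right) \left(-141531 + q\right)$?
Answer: $63086299340$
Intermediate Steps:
$\left(436322 + A{\left(244,154 \right)}\right) \left(-141531 + q\right) = \left(436322 - 598\right) \left(-141531 + 286316\right) = 435724 \cdot 144785 = 63086299340$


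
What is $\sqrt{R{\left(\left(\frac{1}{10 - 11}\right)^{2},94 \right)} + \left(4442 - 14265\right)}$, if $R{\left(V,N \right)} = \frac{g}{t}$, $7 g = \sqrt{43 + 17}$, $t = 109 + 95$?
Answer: $\frac{\sqrt{-5007726108 + 714 \sqrt{15}}}{714} \approx 99.111 i$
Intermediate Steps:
$t = 204$
$g = \frac{2 \sqrt{15}}{7}$ ($g = \frac{\sqrt{43 + 17}}{7} = \frac{\sqrt{60}}{7} = \frac{2 \sqrt{15}}{7} \approx 1.1066$)
$R{\left(V,N \right)} = \frac{\sqrt{15}}{714}$ ($R{\left(V,N \right)} = \frac{\frac{2}{7} \sqrt{15}}{204} = \frac{2 \sqrt{15}}{7} \cdot \frac{1}{204} = \frac{\sqrt{15}}{714}$)
$\sqrt{R{\left(\left(\frac{1}{10 - 11}\right)^{2},94 \right)} + \left(4442 - 14265\right)} = \sqrt{\frac{\sqrt{15}}{714} + \left(4442 - 14265\right)} = \sqrt{\frac{\sqrt{15}}{714} - 9823} = \sqrt{-9823 + \frac{\sqrt{15}}{714}}$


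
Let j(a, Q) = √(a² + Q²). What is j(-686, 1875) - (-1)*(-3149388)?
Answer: -3149388 + √3986221 ≈ -3.1474e+6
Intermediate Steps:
j(a, Q) = √(Q² + a²)
j(-686, 1875) - (-1)*(-3149388) = √(1875² + (-686)²) - (-1)*(-3149388) = √(3515625 + 470596) - 1*3149388 = √3986221 - 3149388 = -3149388 + √3986221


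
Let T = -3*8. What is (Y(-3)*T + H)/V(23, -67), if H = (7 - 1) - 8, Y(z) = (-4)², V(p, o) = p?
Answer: -386/23 ≈ -16.783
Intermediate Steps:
Y(z) = 16
H = -2 (H = 6 - 8 = -2)
T = -24
(Y(-3)*T + H)/V(23, -67) = (16*(-24) - 2)/23 = (-384 - 2)*(1/23) = -386*1/23 = -386/23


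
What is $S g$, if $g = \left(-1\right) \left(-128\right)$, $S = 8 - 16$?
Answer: $-1024$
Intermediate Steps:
$S = -8$
$g = 128$
$S g = \left(-8\right) 128 = -1024$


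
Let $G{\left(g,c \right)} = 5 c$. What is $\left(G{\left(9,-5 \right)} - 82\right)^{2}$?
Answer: $11449$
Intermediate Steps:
$\left(G{\left(9,-5 \right)} - 82\right)^{2} = \left(5 \left(-5\right) - 82\right)^{2} = \left(-25 - 82\right)^{2} = \left(-107\right)^{2} = 11449$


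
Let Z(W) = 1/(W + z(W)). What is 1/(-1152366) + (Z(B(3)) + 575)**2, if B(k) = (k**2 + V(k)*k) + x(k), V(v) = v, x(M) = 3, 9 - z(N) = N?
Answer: 10291003283045/31113882 ≈ 3.3075e+5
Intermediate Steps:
z(N) = 9 - N
B(k) = 3 + 2*k**2 (B(k) = (k**2 + k*k) + 3 = (k**2 + k**2) + 3 = 2*k**2 + 3 = 3 + 2*k**2)
Z(W) = 1/9 (Z(W) = 1/(W + (9 - W)) = 1/9)
1/(-1152366) + (Z(B(3)) + 575)**2 = 1/(-1152366) + (1/9 + 575)**2 = -1/1152366 + (5176/9)**2 = -1/1152366 + 26790976/81 = 10291003283045/31113882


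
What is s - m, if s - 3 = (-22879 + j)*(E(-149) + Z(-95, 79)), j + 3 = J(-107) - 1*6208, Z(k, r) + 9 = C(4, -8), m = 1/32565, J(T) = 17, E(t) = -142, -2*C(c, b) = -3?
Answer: 283082106643/65130 ≈ 4.3464e+6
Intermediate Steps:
C(c, b) = 3/2 (C(c, b) = -1/2*(-3) = 3/2)
m = 1/32565 ≈ 3.0708e-5
Z(k, r) = -15/2 (Z(k, r) = -9 + 3/2 = -15/2)
j = -6194 (j = -3 + (17 - 1*6208) = -3 + (17 - 6208) = -3 - 6191 = -6194)
s = 8692833/2 (s = 3 + (-22879 - 6194)*(-142 - 15/2) = 3 - 29073*(-299/2) = 3 + 8692827/2 = 8692833/2 ≈ 4.3464e+6)
s - m = 8692833/2 - 1*1/32565 = 8692833/2 - 1/32565 = 283082106643/65130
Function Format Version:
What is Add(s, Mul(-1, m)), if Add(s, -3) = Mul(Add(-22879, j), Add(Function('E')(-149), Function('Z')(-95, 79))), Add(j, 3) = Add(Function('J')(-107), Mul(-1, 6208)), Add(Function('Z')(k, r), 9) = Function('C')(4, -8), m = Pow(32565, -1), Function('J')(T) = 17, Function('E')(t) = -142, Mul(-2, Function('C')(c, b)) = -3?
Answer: Rational(283082106643, 65130) ≈ 4.3464e+6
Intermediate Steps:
Function('C')(c, b) = Rational(3, 2) (Function('C')(c, b) = Mul(Rational(-1, 2), -3) = Rational(3, 2))
m = Rational(1, 32565) ≈ 3.0708e-5
Function('Z')(k, r) = Rational(-15, 2) (Function('Z')(k, r) = Add(-9, Rational(3, 2)) = Rational(-15, 2))
j = -6194 (j = Add(-3, Add(17, Mul(-1, 6208))) = Add(-3, Add(17, -6208)) = Add(-3, -6191) = -6194)
s = Rational(8692833, 2) (s = Add(3, Mul(Add(-22879, -6194), Add(-142, Rational(-15, 2)))) = Add(3, Mul(-29073, Rational(-299, 2))) = Add(3, Rational(8692827, 2)) = Rational(8692833, 2) ≈ 4.3464e+6)
Add(s, Mul(-1, m)) = Add(Rational(8692833, 2), Mul(-1, Rational(1, 32565))) = Add(Rational(8692833, 2), Rational(-1, 32565)) = Rational(283082106643, 65130)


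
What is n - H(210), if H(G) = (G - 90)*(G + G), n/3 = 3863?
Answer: -38811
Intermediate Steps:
n = 11589 (n = 3*3863 = 11589)
H(G) = 2*G*(-90 + G) (H(G) = (-90 + G)*(2*G) = 2*G*(-90 + G))
n - H(210) = 11589 - 2*210*(-90 + 210) = 11589 - 2*210*120 = 11589 - 1*50400 = 11589 - 50400 = -38811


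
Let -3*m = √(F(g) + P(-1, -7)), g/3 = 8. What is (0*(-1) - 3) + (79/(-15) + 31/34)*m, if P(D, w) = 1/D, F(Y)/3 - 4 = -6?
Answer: -3 + 2221*I*√7/1530 ≈ -3.0 + 3.8407*I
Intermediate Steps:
g = 24 (g = 3*8 = 24)
F(Y) = -6 (F(Y) = 12 + 3*(-6) = 12 - 18 = -6)
m = -I*√7/3 (m = -√(-6 + 1/(-1))/3 = -√(-6 - 1)/3 = -I*√7/3 ≈ -0.88192*I)
(0*(-1) - 3) + (79/(-15) + 31/34)*m = (0*(-1) - 3) + (79/(-15) + 31/34)*(-I*√7/3) = (0 - 3) + (79*(-1/15) + 31*(1/34))*(-I*√7/3) = -3 + (-79/15 + 31/34)*(-I*√7/3) = -3 - (-2221)*I*√7/1530 = -3 + 2221*I*√7/1530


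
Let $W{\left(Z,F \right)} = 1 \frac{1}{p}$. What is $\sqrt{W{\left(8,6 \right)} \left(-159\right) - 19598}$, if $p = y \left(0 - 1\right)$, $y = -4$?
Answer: $\frac{i \sqrt{78551}}{2} \approx 140.13 i$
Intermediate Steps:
$p = 4$ ($p = - 4 \left(0 - 1\right) = \left(-4\right) \left(-1\right) = 4$)
$W{\left(Z,F \right)} = \frac{1}{4}$ ($W{\left(Z,F \right)} = 1 \cdot \frac{1}{4} = \frac{1}{4}$)
$\sqrt{W{\left(8,6 \right)} \left(-159\right) - 19598} = \sqrt{\frac{1}{4} \left(-159\right) - 19598} = \sqrt{- \frac{159}{4} - 19598} = \sqrt{- \frac{78551}{4}} = \frac{i \sqrt{78551}}{2}$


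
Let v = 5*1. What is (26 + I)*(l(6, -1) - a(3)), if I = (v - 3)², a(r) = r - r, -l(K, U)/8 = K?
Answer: -1440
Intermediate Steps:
v = 5
l(K, U) = -8*K
a(r) = 0
I = 4 (I = (5 - 3)² = 2² = 4)
(26 + I)*(l(6, -1) - a(3)) = (26 + 4)*(-8*6 - 1*0) = 30*(-48 + 0) = 30*(-48) = -1440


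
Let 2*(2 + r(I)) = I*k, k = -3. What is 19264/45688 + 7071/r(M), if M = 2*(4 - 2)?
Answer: -40363217/45688 ≈ -883.45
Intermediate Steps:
M = 4 (M = 2*2 = 4)
r(I) = -2 - 3*I/2 (r(I) = -2 + (I*(-3))/2 = -2 + (-3*I)/2 = -2 - 3*I/2)
19264/45688 + 7071/r(M) = 19264/45688 + 7071/(-2 - 3/2*4) = 19264*(1/45688) + 7071/(-2 - 6) = 2408/5711 + 7071/(-8) = 2408/5711 + 7071*(-⅛) = 2408/5711 - 7071/8 = -40363217/45688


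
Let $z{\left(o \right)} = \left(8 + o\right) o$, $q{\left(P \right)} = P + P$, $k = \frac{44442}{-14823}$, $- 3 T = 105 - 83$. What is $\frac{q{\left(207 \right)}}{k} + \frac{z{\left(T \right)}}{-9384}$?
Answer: $- \frac{2399449249}{17376822} \approx -138.08$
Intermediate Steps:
$T = - \frac{22}{3}$ ($T = - \frac{105 - 83}{3} = \left(- \frac{1}{3}\right) 22 = - \frac{22}{3} \approx -7.3333$)
$k = - \frac{1646}{549}$ ($k = 44442 \left(- \frac{1}{14823}\right) = - \frac{1646}{549} \approx -2.9982$)
$q{\left(P \right)} = 2 P$
$z{\left(o \right)} = o \left(8 + o\right)$
$\frac{q{\left(207 \right)}}{k} + \frac{z{\left(T \right)}}{-9384} = \frac{2 \cdot 207}{- \frac{1646}{549}} + \frac{\left(- \frac{22}{3}\right) \left(8 - \frac{22}{3}\right)}{-9384} = 414 \left(- \frac{549}{1646}\right) + \left(- \frac{22}{3}\right) \frac{2}{3} \left(- \frac{1}{9384}\right) = - \frac{113643}{823} - - \frac{11}{21114} = - \frac{113643}{823} + \frac{11}{21114} = - \frac{2399449249}{17376822}$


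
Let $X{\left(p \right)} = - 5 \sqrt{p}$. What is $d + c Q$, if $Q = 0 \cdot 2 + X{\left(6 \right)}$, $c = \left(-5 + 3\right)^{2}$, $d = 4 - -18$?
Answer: $22 - 20 \sqrt{6} \approx -26.99$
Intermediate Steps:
$d = 22$ ($d = 4 + 18 = 22$)
$c = 4$ ($c = \left(-2\right)^{2} = 4$)
$Q = - 5 \sqrt{6}$ ($Q = 0 \cdot 2 - 5 \sqrt{6} = 0 - 5 \sqrt{6} = - 5 \sqrt{6} \approx -12.247$)
$d + c Q = 22 + 4 \left(- 5 \sqrt{6}\right) = 22 - 20 \sqrt{6}$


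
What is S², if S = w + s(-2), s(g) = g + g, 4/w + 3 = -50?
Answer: 46656/2809 ≈ 16.609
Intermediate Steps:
w = -4/53 (w = 4/(-3 - 50) = 4/(-53) = 4*(-1/53) = -4/53 ≈ -0.075472)
s(g) = 2*g
S = -216/53 (S = -4/53 + 2*(-2) = -4/53 - 4 = -216/53 ≈ -4.0755)
S² = (-216/53)² = 46656/2809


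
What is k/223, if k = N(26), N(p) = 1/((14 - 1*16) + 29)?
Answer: 1/6021 ≈ 0.00016609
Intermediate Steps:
N(p) = 1/27 (N(p) = 1/((14 - 16) + 29) = 1/(-2 + 29) = 1/27)
k = 1/27 ≈ 0.037037
k/223 = (1/27)/223 = (1/27)*(1/223) = 1/6021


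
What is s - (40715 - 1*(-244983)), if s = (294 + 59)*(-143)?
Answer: -336177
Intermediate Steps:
s = -50479 (s = 353*(-143) = -50479)
s - (40715 - 1*(-244983)) = -50479 - (40715 - 1*(-244983)) = -50479 - (40715 + 244983) = -50479 - 1*285698 = -50479 - 285698 = -336177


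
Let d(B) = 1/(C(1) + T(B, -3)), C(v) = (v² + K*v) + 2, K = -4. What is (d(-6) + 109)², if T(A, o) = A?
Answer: 580644/49 ≈ 11850.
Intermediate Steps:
C(v) = 2 + v² - 4*v (C(v) = (v² - 4*v) + 2 = 2 + v² - 4*v)
d(B) = 1/(-1 + B) (d(B) = 1/((2 + 1² - 4*1) + B) = 1/((2 + 1 - 4) + B) = 1/(-1 + B))
(d(-6) + 109)² = (1/(-1 - 6) + 109)² = (1/(-7) + 109)² = (-⅐ + 109)² = (762/7)² = 580644/49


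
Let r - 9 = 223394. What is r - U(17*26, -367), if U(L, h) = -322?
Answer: 223725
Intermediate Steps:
r = 223403 (r = 9 + 223394 = 223403)
r - U(17*26, -367) = 223403 - 1*(-322) = 223403 + 322 = 223725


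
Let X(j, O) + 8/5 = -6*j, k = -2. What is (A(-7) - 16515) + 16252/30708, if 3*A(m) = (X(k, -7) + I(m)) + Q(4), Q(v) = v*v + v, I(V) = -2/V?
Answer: -4434607354/268695 ≈ -16504.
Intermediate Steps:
X(j, O) = -8/5 - 6*j
Q(v) = v + v² (Q(v) = v² + v = v + v²)
A(m) = 152/15 - 2/(3*m) (A(m) = (((-8/5 - 6*(-2)) - 2/m) + 4*(1 + 4))/3 = (((-8/5 + 12) - 2/m) + 4*5)/3 = ((52/5 - 2/m) + 20)/3 = (152/5 - 2/m)/3 = 152/15 - 2/(3*m))
(A(-7) - 16515) + 16252/30708 = ((2/15)*(-5 + 76*(-7))/(-7) - 16515) + 16252/30708 = ((2/15)*(-⅐)*(-5 - 532) - 16515) + 16252*(1/30708) = ((2/15)*(-⅐)*(-537) - 16515) + 4063/7677 = (358/35 - 16515) + 4063/7677 = -577667/35 + 4063/7677 = -4434607354/268695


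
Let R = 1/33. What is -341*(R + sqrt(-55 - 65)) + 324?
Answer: 941/3 - 682*I*sqrt(30) ≈ 313.67 - 3735.5*I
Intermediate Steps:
R = 1/33 ≈ 0.030303
-341*(R + sqrt(-55 - 65)) + 324 = -341*(1/33 + sqrt(-55 - 65)) + 324 = -341*(1/33 + sqrt(-120)) + 324 = -341*(1/33 + 2*I*sqrt(30)) + 324 = (-31/3 - 682*I*sqrt(30)) + 324 = 941/3 - 682*I*sqrt(30)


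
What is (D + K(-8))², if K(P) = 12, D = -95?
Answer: 6889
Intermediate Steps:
(D + K(-8))² = (-95 + 12)² = (-83)² = 6889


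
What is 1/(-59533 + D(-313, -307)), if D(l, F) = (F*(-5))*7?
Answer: -1/48788 ≈ -2.0497e-5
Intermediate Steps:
D(l, F) = -35*F (D(l, F) = -5*F*7 = -35*F)
1/(-59533 + D(-313, -307)) = 1/(-59533 - 35*(-307)) = 1/(-59533 + 10745) = 1/(-48788) = -1/48788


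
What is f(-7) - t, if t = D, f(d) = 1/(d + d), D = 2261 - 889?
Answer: -19209/14 ≈ -1372.1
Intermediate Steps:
D = 1372
f(d) = 1/(2*d)
t = 1372
f(-7) - t = (1/2)/(-7) - 1*1372 = (1/2)*(-1/7) - 1372 = -1/14 - 1372 = -19209/14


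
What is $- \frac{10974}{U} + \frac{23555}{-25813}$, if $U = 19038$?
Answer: $- \frac{121951992}{81904649} \approx -1.489$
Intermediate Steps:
$- \frac{10974}{U} + \frac{23555}{-25813} = - \frac{10974}{19038} + \frac{23555}{-25813} = \left(-10974\right) \frac{1}{19038} + 23555 \left(- \frac{1}{25813}\right) = - \frac{1829}{3173} - \frac{23555}{25813} = - \frac{121951992}{81904649}$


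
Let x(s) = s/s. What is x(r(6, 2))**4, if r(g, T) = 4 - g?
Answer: 1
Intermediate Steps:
x(s) = 1
x(r(6, 2))**4 = 1**4 = 1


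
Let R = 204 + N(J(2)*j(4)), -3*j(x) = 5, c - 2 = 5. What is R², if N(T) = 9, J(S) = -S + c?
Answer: 45369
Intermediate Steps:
c = 7 (c = 2 + 5 = 7)
j(x) = -5/3 (j(x) = -⅓*5 = -5/3)
J(S) = 7 - S (J(S) = -S + 7 = 7 - S)
R = 213 (R = 204 + 9 = 213)
R² = 213² = 45369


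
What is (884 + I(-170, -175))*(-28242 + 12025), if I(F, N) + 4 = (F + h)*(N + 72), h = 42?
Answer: -228075888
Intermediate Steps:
I(F, N) = -4 + (42 + F)*(72 + N) (I(F, N) = -4 + (F + 42)*(N + 72) = -4 + (42 + F)*(72 + N))
(884 + I(-170, -175))*(-28242 + 12025) = (884 + (3020 + 42*(-175) + 72*(-170) - 170*(-175)))*(-28242 + 12025) = (884 + (3020 - 7350 - 12240 + 29750))*(-16217) = (884 + 13180)*(-16217) = 14064*(-16217) = -228075888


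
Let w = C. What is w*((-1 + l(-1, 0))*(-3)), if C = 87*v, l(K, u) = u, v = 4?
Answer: 1044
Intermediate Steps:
C = 348 (C = 87*4 = 348)
w = 348
w*((-1 + l(-1, 0))*(-3)) = 348*((-1 + 0)*(-3)) = 348*(-1*(-3)) = 348*3 = 1044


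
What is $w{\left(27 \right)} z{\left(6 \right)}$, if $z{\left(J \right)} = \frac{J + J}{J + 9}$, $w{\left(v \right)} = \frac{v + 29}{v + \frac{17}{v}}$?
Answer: $\frac{3024}{1865} \approx 1.6214$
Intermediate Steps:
$w{\left(v \right)} = \frac{29 + v}{v + \frac{17}{v}}$
$z{\left(J \right)} = \frac{2 J}{9 + J}$
$w{\left(27 \right)} z{\left(6 \right)} = \frac{27 \left(29 + 27\right)}{17 + 27^{2}} \cdot 2 \cdot 6 \frac{1}{9 + 6} = 27 \frac{1}{17 + 729} \cdot 56 \cdot 2 \cdot 6 \cdot \frac{1}{15} = 27 \cdot \frac{1}{746} \cdot 56 \cdot 2 \cdot 6 \cdot \frac{1}{15} = 27 \cdot \frac{1}{746} \cdot 56 \cdot \frac{4}{5} = \frac{756}{373} \cdot \frac{4}{5} = \frac{3024}{1865}$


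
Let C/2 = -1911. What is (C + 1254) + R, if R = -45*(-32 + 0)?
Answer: -1128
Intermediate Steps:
C = -3822 (C = 2*(-1911) = -3822)
R = 1440 (R = -45*(-32) = 1440)
(C + 1254) + R = (-3822 + 1254) + 1440 = -2568 + 1440 = -1128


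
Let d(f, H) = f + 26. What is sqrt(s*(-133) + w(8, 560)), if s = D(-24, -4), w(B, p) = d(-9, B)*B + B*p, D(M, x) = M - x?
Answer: 2*sqrt(1819) ≈ 85.299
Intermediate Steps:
d(f, H) = 26 + f
w(B, p) = 17*B + B*p (w(B, p) = (26 - 9)*B + B*p = 17*B + B*p)
s = -20 (s = -24 - 1*(-4) = -24 + 4 = -20)
sqrt(s*(-133) + w(8, 560)) = sqrt(-20*(-133) + 8*(17 + 560)) = sqrt(2660 + 8*577) = sqrt(2660 + 4616) = sqrt(7276) = 2*sqrt(1819)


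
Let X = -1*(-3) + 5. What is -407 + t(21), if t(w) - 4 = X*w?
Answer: -235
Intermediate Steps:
X = 8 (X = 3 + 5 = 8)
t(w) = 4 + 8*w
-407 + t(21) = -407 + (4 + 8*21) = -407 + (4 + 168) = -407 + 172 = -235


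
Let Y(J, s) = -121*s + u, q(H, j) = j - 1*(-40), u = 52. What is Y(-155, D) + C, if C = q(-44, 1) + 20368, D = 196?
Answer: -3255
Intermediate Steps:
q(H, j) = 40 + j (q(H, j) = j + 40 = 40 + j)
C = 20409 (C = (40 + 1) + 20368 = 41 + 20368 = 20409)
Y(J, s) = 52 - 121*s (Y(J, s) = -121*s + 52 = 52 - 121*s)
Y(-155, D) + C = (52 - 121*196) + 20409 = (52 - 23716) + 20409 = -23664 + 20409 = -3255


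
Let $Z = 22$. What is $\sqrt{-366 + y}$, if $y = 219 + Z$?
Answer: $5 i \sqrt{5} \approx 11.18 i$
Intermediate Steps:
$y = 241$ ($y = 219 + 22 = 241$)
$\sqrt{-366 + y} = \sqrt{-366 + 241} = \sqrt{-125} = 5 i \sqrt{5}$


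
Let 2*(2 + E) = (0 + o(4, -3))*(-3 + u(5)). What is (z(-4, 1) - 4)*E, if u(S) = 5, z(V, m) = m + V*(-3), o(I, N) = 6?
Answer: 36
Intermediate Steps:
z(V, m) = m - 3*V
E = 4 (E = -2 + ((0 + 6)*(-3 + 5))/2 = -2 + (6*2)/2 = -2 + (½)*12 = -2 + 6 = 4)
(z(-4, 1) - 4)*E = ((1 - 3*(-4)) - 4)*4 = ((1 + 12) - 4)*4 = (13 - 4)*4 = 9*4 = 36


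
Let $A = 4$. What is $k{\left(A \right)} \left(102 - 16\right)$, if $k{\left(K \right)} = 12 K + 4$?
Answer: $4472$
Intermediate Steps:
$k{\left(K \right)} = 4 + 12 K$
$k{\left(A \right)} \left(102 - 16\right) = \left(4 + 12 \cdot 4\right) \left(102 - 16\right) = \left(4 + 48\right) 86 = 52 \cdot 86 = 4472$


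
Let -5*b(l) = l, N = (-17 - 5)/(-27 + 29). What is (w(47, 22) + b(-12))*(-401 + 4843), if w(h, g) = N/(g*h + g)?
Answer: 2547487/240 ≈ 10615.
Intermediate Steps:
N = -11 (N = -22/2 = -22*½ = -11)
b(l) = -l/5
w(h, g) = -11/(g + g*h) (w(h, g) = -11/(g*h + g) = -11/(g + g*h))
(w(47, 22) + b(-12))*(-401 + 4843) = (-11/(22*(1 + 47)) - ⅕*(-12))*(-401 + 4843) = (-11*1/22/48 + 12/5)*4442 = (-11*1/22*1/48 + 12/5)*4442 = (-1/96 + 12/5)*4442 = (1147/480)*4442 = 2547487/240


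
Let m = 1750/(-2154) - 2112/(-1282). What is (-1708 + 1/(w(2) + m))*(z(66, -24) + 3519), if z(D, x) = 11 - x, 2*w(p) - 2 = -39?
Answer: -148059899065276/24390335 ≈ -6.0704e+6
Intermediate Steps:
w(p) = -37/2 (w(p) = 1 + (½)*(-39) = 1 - 39/2 = -37/2)
m = 576437/690357 (m = 1750*(-1/2154) - 2112*(-1/1282) = -875/1077 + 1056/641 = 576437/690357 ≈ 0.83498)
(-1708 + 1/(w(2) + m))*(z(66, -24) + 3519) = (-1708 + 1/(-37/2 + 576437/690357))*((11 - 1*(-24)) + 3519) = (-1708 + 1/(-24390335/1380714))*((11 + 24) + 3519) = (-1708 - 1380714/24390335)*(35 + 3519) = -41660072894/24390335*3554 = -148059899065276/24390335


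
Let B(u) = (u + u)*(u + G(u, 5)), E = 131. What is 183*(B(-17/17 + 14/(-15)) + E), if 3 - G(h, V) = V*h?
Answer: 1228357/75 ≈ 16378.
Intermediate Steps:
G(h, V) = 3 - V*h
B(u) = 2*u*(3 - 4*u) (B(u) = (u + u)*(u + (3 - 1*5*u)) = (2*u)*(u + (3 - 5*u)) = (2*u)*(3 - 4*u) = 2*u*(3 - 4*u))
183*(B(-17/17 + 14/(-15)) + E) = 183*(2*(-17/17 + 14/(-15))*(3 - 4*(-17/17 + 14/(-15))) + 131) = 183*(2*(-17*1/17 + 14*(-1/15))*(3 - 4*(-17*1/17 + 14*(-1/15))) + 131) = 183*(2*(-1 - 14/15)*(3 - 4*(-1 - 14/15)) + 131) = 183*(2*(-29/15)*(3 - 4*(-29/15)) + 131) = 183*(2*(-29/15)*(3 + 116/15) + 131) = 183*(2*(-29/15)*(161/15) + 131) = 183*(-9338/225 + 131) = 183*(20137/225) = 1228357/75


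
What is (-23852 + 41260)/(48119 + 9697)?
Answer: 2176/7227 ≈ 0.30109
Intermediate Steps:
(-23852 + 41260)/(48119 + 9697) = 17408/57816 = 17408*(1/57816) = 2176/7227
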